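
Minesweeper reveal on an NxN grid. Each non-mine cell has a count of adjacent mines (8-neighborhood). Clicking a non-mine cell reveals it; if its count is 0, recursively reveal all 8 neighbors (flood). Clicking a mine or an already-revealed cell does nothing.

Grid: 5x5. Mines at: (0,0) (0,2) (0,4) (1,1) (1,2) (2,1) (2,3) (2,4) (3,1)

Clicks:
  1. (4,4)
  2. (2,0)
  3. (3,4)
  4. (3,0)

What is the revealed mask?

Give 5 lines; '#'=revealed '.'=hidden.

Click 1 (4,4) count=0: revealed 6 new [(3,2) (3,3) (3,4) (4,2) (4,3) (4,4)] -> total=6
Click 2 (2,0) count=3: revealed 1 new [(2,0)] -> total=7
Click 3 (3,4) count=2: revealed 0 new [(none)] -> total=7
Click 4 (3,0) count=2: revealed 1 new [(3,0)] -> total=8

Answer: .....
.....
#....
#.###
..###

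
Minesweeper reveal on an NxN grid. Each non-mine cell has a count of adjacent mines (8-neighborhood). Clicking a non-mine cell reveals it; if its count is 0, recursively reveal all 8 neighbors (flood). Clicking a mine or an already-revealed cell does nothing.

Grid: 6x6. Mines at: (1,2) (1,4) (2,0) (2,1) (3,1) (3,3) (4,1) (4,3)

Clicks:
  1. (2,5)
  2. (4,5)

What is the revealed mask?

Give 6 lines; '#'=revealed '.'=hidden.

Click 1 (2,5) count=1: revealed 1 new [(2,5)] -> total=1
Click 2 (4,5) count=0: revealed 7 new [(2,4) (3,4) (3,5) (4,4) (4,5) (5,4) (5,5)] -> total=8

Answer: ......
......
....##
....##
....##
....##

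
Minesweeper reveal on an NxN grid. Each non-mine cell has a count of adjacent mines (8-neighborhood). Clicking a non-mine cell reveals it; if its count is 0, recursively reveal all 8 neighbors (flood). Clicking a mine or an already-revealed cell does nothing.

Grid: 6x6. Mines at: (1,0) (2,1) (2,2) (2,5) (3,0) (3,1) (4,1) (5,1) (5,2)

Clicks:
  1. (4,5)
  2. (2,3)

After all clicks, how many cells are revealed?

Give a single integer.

Click 1 (4,5) count=0: revealed 9 new [(3,3) (3,4) (3,5) (4,3) (4,4) (4,5) (5,3) (5,4) (5,5)] -> total=9
Click 2 (2,3) count=1: revealed 1 new [(2,3)] -> total=10

Answer: 10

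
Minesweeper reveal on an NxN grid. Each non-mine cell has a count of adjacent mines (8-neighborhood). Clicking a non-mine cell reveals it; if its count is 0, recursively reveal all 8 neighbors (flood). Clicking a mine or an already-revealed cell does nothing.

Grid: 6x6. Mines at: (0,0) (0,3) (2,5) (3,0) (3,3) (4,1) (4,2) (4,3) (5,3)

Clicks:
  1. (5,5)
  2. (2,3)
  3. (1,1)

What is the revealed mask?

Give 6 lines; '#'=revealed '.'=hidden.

Click 1 (5,5) count=0: revealed 6 new [(3,4) (3,5) (4,4) (4,5) (5,4) (5,5)] -> total=6
Click 2 (2,3) count=1: revealed 1 new [(2,3)] -> total=7
Click 3 (1,1) count=1: revealed 1 new [(1,1)] -> total=8

Answer: ......
.#....
...#..
....##
....##
....##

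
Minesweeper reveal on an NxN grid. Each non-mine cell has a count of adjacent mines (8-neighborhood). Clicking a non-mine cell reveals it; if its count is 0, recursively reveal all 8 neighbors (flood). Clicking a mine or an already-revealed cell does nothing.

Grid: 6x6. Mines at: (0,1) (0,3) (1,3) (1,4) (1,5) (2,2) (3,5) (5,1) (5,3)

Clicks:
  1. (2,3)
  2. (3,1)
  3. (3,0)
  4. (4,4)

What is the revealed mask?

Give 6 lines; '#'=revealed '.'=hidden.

Answer: ......
##....
##.#..
##....
##..#.
......

Derivation:
Click 1 (2,3) count=3: revealed 1 new [(2,3)] -> total=1
Click 2 (3,1) count=1: revealed 1 new [(3,1)] -> total=2
Click 3 (3,0) count=0: revealed 7 new [(1,0) (1,1) (2,0) (2,1) (3,0) (4,0) (4,1)] -> total=9
Click 4 (4,4) count=2: revealed 1 new [(4,4)] -> total=10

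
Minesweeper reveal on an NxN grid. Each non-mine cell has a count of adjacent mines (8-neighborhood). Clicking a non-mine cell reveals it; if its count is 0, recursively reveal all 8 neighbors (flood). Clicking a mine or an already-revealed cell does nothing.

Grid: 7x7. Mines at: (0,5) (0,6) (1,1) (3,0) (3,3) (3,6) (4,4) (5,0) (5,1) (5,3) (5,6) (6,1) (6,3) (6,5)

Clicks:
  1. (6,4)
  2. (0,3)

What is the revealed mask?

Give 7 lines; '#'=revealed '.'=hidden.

Click 1 (6,4) count=3: revealed 1 new [(6,4)] -> total=1
Click 2 (0,3) count=0: revealed 9 new [(0,2) (0,3) (0,4) (1,2) (1,3) (1,4) (2,2) (2,3) (2,4)] -> total=10

Answer: ..###..
..###..
..###..
.......
.......
.......
....#..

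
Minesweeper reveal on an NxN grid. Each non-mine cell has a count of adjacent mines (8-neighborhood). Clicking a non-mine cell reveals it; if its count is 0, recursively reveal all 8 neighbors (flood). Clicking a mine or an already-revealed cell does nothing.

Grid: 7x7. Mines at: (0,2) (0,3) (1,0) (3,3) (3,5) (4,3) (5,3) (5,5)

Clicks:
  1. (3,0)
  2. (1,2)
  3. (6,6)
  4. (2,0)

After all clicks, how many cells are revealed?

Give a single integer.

Click 1 (3,0) count=0: revealed 15 new [(2,0) (2,1) (2,2) (3,0) (3,1) (3,2) (4,0) (4,1) (4,2) (5,0) (5,1) (5,2) (6,0) (6,1) (6,2)] -> total=15
Click 2 (1,2) count=2: revealed 1 new [(1,2)] -> total=16
Click 3 (6,6) count=1: revealed 1 new [(6,6)] -> total=17
Click 4 (2,0) count=1: revealed 0 new [(none)] -> total=17

Answer: 17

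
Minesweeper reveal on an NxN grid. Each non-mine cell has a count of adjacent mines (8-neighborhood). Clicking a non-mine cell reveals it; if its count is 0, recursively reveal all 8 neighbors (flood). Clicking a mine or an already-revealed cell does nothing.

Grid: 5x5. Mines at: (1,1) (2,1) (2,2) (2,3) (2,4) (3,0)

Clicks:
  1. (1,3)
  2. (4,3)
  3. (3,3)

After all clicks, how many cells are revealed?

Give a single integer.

Click 1 (1,3) count=3: revealed 1 new [(1,3)] -> total=1
Click 2 (4,3) count=0: revealed 8 new [(3,1) (3,2) (3,3) (3,4) (4,1) (4,2) (4,3) (4,4)] -> total=9
Click 3 (3,3) count=3: revealed 0 new [(none)] -> total=9

Answer: 9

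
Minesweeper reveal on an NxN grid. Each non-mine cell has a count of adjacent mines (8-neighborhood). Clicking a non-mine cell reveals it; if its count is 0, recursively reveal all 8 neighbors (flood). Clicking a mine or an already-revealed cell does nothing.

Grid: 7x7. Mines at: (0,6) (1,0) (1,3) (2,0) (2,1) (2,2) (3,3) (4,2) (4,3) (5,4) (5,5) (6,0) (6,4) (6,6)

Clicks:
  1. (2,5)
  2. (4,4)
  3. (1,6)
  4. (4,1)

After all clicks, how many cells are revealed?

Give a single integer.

Answer: 13

Derivation:
Click 1 (2,5) count=0: revealed 12 new [(1,4) (1,5) (1,6) (2,4) (2,5) (2,6) (3,4) (3,5) (3,6) (4,4) (4,5) (4,6)] -> total=12
Click 2 (4,4) count=4: revealed 0 new [(none)] -> total=12
Click 3 (1,6) count=1: revealed 0 new [(none)] -> total=12
Click 4 (4,1) count=1: revealed 1 new [(4,1)] -> total=13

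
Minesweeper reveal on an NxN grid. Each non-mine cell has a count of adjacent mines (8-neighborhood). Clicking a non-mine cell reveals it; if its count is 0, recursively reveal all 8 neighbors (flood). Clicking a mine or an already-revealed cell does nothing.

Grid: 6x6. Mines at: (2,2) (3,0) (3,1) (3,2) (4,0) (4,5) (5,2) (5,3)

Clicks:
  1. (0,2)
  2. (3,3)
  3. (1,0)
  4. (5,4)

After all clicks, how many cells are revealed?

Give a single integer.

Answer: 21

Derivation:
Click 1 (0,2) count=0: revealed 20 new [(0,0) (0,1) (0,2) (0,3) (0,4) (0,5) (1,0) (1,1) (1,2) (1,3) (1,4) (1,5) (2,0) (2,1) (2,3) (2,4) (2,5) (3,3) (3,4) (3,5)] -> total=20
Click 2 (3,3) count=2: revealed 0 new [(none)] -> total=20
Click 3 (1,0) count=0: revealed 0 new [(none)] -> total=20
Click 4 (5,4) count=2: revealed 1 new [(5,4)] -> total=21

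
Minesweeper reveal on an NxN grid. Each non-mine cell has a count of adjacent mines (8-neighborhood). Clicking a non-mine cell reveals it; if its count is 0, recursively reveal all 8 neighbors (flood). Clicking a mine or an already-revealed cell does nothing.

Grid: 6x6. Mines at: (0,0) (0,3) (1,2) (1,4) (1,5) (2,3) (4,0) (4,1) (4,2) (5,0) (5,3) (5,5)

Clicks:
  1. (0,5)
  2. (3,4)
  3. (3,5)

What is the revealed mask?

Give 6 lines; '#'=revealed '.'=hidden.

Click 1 (0,5) count=2: revealed 1 new [(0,5)] -> total=1
Click 2 (3,4) count=1: revealed 1 new [(3,4)] -> total=2
Click 3 (3,5) count=0: revealed 5 new [(2,4) (2,5) (3,5) (4,4) (4,5)] -> total=7

Answer: .....#
......
....##
....##
....##
......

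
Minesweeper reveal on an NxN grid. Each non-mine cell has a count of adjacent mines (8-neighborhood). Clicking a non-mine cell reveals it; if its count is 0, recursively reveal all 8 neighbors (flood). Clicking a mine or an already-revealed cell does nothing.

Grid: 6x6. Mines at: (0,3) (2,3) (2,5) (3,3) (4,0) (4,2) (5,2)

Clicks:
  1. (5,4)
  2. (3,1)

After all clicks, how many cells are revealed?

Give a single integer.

Click 1 (5,4) count=0: revealed 8 new [(3,4) (3,5) (4,3) (4,4) (4,5) (5,3) (5,4) (5,5)] -> total=8
Click 2 (3,1) count=2: revealed 1 new [(3,1)] -> total=9

Answer: 9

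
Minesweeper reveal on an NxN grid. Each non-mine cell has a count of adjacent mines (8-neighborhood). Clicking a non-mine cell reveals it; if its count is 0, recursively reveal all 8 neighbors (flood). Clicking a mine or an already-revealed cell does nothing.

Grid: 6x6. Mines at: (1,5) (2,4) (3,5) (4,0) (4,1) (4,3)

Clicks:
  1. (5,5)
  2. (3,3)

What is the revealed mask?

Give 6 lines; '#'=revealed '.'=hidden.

Answer: ......
......
......
...#..
....##
....##

Derivation:
Click 1 (5,5) count=0: revealed 4 new [(4,4) (4,5) (5,4) (5,5)] -> total=4
Click 2 (3,3) count=2: revealed 1 new [(3,3)] -> total=5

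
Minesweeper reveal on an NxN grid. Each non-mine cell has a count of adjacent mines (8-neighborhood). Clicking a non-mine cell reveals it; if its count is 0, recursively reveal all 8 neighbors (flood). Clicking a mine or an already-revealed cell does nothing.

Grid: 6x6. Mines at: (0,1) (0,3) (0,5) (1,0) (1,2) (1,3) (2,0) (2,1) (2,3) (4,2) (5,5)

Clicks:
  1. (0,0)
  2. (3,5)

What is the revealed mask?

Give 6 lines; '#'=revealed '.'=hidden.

Answer: #.....
....##
....##
....##
....##
......

Derivation:
Click 1 (0,0) count=2: revealed 1 new [(0,0)] -> total=1
Click 2 (3,5) count=0: revealed 8 new [(1,4) (1,5) (2,4) (2,5) (3,4) (3,5) (4,4) (4,5)] -> total=9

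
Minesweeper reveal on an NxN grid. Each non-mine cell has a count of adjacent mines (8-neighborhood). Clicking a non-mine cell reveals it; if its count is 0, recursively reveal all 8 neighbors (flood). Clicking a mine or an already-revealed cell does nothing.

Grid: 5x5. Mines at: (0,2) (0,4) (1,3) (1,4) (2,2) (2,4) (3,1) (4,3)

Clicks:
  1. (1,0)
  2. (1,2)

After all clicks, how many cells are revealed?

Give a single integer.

Click 1 (1,0) count=0: revealed 6 new [(0,0) (0,1) (1,0) (1,1) (2,0) (2,1)] -> total=6
Click 2 (1,2) count=3: revealed 1 new [(1,2)] -> total=7

Answer: 7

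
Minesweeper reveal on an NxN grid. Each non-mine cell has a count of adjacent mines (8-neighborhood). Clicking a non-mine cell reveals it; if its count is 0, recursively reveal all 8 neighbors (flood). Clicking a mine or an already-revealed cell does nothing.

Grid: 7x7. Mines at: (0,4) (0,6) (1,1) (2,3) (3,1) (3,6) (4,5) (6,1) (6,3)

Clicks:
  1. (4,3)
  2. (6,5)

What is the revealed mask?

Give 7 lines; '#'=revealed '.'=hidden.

Click 1 (4,3) count=0: revealed 9 new [(3,2) (3,3) (3,4) (4,2) (4,3) (4,4) (5,2) (5,3) (5,4)] -> total=9
Click 2 (6,5) count=0: revealed 5 new [(5,5) (5,6) (6,4) (6,5) (6,6)] -> total=14

Answer: .......
.......
.......
..###..
..###..
..#####
....###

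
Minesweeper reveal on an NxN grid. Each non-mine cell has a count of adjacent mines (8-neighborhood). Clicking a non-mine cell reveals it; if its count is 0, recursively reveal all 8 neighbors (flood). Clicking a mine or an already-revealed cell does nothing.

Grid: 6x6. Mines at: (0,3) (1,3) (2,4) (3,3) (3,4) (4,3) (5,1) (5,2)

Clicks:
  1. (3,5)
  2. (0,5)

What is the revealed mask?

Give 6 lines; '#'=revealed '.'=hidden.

Answer: ....##
....##
......
.....#
......
......

Derivation:
Click 1 (3,5) count=2: revealed 1 new [(3,5)] -> total=1
Click 2 (0,5) count=0: revealed 4 new [(0,4) (0,5) (1,4) (1,5)] -> total=5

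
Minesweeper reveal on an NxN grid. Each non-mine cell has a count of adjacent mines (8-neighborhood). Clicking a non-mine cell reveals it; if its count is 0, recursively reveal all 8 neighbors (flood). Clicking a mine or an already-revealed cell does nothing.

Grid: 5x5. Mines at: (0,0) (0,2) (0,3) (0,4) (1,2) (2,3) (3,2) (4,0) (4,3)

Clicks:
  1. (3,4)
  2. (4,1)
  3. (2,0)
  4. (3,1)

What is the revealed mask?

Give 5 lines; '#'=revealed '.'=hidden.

Click 1 (3,4) count=2: revealed 1 new [(3,4)] -> total=1
Click 2 (4,1) count=2: revealed 1 new [(4,1)] -> total=2
Click 3 (2,0) count=0: revealed 6 new [(1,0) (1,1) (2,0) (2,1) (3,0) (3,1)] -> total=8
Click 4 (3,1) count=2: revealed 0 new [(none)] -> total=8

Answer: .....
##...
##...
##..#
.#...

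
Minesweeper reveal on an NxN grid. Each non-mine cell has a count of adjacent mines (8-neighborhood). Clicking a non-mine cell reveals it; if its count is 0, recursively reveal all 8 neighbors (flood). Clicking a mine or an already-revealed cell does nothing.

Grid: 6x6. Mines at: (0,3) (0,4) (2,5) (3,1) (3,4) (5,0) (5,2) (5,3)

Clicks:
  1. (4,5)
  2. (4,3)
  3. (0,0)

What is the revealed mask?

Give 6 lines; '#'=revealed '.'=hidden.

Click 1 (4,5) count=1: revealed 1 new [(4,5)] -> total=1
Click 2 (4,3) count=3: revealed 1 new [(4,3)] -> total=2
Click 3 (0,0) count=0: revealed 9 new [(0,0) (0,1) (0,2) (1,0) (1,1) (1,2) (2,0) (2,1) (2,2)] -> total=11

Answer: ###...
###...
###...
......
...#.#
......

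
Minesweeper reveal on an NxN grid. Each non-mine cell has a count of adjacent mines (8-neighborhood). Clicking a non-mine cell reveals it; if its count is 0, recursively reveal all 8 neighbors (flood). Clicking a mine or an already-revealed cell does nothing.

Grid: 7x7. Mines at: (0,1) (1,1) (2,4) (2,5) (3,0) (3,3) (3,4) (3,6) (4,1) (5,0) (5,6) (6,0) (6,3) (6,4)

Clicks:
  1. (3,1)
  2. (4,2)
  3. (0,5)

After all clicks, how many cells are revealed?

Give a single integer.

Click 1 (3,1) count=2: revealed 1 new [(3,1)] -> total=1
Click 2 (4,2) count=2: revealed 1 new [(4,2)] -> total=2
Click 3 (0,5) count=0: revealed 10 new [(0,2) (0,3) (0,4) (0,5) (0,6) (1,2) (1,3) (1,4) (1,5) (1,6)] -> total=12

Answer: 12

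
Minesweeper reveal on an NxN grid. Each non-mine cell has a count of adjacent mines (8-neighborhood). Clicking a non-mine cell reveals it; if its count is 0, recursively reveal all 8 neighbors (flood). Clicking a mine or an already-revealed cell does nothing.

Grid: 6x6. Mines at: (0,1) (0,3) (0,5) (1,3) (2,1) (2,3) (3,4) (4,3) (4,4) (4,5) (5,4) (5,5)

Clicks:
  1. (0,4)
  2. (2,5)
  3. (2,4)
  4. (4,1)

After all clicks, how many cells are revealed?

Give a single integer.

Answer: 12

Derivation:
Click 1 (0,4) count=3: revealed 1 new [(0,4)] -> total=1
Click 2 (2,5) count=1: revealed 1 new [(2,5)] -> total=2
Click 3 (2,4) count=3: revealed 1 new [(2,4)] -> total=3
Click 4 (4,1) count=0: revealed 9 new [(3,0) (3,1) (3,2) (4,0) (4,1) (4,2) (5,0) (5,1) (5,2)] -> total=12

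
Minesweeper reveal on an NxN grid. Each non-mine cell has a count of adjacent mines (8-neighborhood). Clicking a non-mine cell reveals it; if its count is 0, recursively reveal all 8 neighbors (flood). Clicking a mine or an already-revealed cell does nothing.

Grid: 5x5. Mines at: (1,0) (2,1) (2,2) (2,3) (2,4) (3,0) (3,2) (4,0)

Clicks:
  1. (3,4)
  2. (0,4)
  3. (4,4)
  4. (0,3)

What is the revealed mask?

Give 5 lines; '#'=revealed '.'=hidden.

Click 1 (3,4) count=2: revealed 1 new [(3,4)] -> total=1
Click 2 (0,4) count=0: revealed 8 new [(0,1) (0,2) (0,3) (0,4) (1,1) (1,2) (1,3) (1,4)] -> total=9
Click 3 (4,4) count=0: revealed 3 new [(3,3) (4,3) (4,4)] -> total=12
Click 4 (0,3) count=0: revealed 0 new [(none)] -> total=12

Answer: .####
.####
.....
...##
...##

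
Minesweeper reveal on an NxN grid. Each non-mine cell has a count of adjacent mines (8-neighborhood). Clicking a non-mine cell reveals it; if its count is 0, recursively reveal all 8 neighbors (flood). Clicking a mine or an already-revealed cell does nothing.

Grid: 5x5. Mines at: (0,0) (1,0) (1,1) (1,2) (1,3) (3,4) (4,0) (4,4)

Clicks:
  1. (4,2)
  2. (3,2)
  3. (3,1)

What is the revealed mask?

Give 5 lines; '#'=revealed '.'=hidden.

Answer: .....
.....
.###.
.###.
.###.

Derivation:
Click 1 (4,2) count=0: revealed 9 new [(2,1) (2,2) (2,3) (3,1) (3,2) (3,3) (4,1) (4,2) (4,3)] -> total=9
Click 2 (3,2) count=0: revealed 0 new [(none)] -> total=9
Click 3 (3,1) count=1: revealed 0 new [(none)] -> total=9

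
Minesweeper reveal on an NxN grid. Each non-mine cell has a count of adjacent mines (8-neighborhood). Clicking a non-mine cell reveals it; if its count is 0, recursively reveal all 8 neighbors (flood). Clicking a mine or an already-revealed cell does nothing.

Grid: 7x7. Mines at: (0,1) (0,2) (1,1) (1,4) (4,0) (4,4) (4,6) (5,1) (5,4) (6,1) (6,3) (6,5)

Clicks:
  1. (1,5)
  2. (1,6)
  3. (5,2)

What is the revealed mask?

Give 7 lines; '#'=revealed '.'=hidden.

Click 1 (1,5) count=1: revealed 1 new [(1,5)] -> total=1
Click 2 (1,6) count=0: revealed 7 new [(0,5) (0,6) (1,6) (2,5) (2,6) (3,5) (3,6)] -> total=8
Click 3 (5,2) count=3: revealed 1 new [(5,2)] -> total=9

Answer: .....##
.....##
.....##
.....##
.......
..#....
.......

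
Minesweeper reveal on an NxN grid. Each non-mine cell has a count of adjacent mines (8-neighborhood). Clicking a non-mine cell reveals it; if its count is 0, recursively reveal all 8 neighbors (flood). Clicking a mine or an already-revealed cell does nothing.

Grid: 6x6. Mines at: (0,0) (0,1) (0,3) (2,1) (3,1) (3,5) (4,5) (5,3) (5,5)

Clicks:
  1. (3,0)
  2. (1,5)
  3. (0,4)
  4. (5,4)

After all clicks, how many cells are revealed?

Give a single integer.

Click 1 (3,0) count=2: revealed 1 new [(3,0)] -> total=1
Click 2 (1,5) count=0: revealed 6 new [(0,4) (0,5) (1,4) (1,5) (2,4) (2,5)] -> total=7
Click 3 (0,4) count=1: revealed 0 new [(none)] -> total=7
Click 4 (5,4) count=3: revealed 1 new [(5,4)] -> total=8

Answer: 8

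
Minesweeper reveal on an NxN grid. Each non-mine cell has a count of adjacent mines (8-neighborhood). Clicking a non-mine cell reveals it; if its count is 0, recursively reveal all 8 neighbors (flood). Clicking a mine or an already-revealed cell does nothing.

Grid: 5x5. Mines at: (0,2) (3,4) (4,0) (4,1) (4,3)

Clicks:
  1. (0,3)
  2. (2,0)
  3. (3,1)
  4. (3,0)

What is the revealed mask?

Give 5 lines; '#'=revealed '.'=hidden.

Click 1 (0,3) count=1: revealed 1 new [(0,3)] -> total=1
Click 2 (2,0) count=0: revealed 14 new [(0,0) (0,1) (1,0) (1,1) (1,2) (1,3) (2,0) (2,1) (2,2) (2,3) (3,0) (3,1) (3,2) (3,3)] -> total=15
Click 3 (3,1) count=2: revealed 0 new [(none)] -> total=15
Click 4 (3,0) count=2: revealed 0 new [(none)] -> total=15

Answer: ##.#.
####.
####.
####.
.....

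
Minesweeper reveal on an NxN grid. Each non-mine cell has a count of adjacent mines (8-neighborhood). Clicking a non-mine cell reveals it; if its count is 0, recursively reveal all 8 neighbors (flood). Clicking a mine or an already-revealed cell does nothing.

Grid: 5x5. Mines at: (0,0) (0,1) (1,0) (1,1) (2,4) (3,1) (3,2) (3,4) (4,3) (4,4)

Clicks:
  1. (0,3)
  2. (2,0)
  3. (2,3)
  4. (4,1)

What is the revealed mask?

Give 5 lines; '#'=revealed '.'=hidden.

Click 1 (0,3) count=0: revealed 6 new [(0,2) (0,3) (0,4) (1,2) (1,3) (1,4)] -> total=6
Click 2 (2,0) count=3: revealed 1 new [(2,0)] -> total=7
Click 3 (2,3) count=3: revealed 1 new [(2,3)] -> total=8
Click 4 (4,1) count=2: revealed 1 new [(4,1)] -> total=9

Answer: ..###
..###
#..#.
.....
.#...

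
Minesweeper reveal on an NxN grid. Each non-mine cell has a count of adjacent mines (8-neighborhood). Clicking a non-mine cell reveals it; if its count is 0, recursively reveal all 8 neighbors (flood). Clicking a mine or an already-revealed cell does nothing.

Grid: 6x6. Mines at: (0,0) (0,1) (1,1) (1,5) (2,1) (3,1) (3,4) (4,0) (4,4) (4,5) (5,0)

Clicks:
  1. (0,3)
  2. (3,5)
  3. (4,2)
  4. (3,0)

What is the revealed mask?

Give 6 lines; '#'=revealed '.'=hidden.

Answer: ..###.
..###.
..###.
#....#
..#...
......

Derivation:
Click 1 (0,3) count=0: revealed 9 new [(0,2) (0,3) (0,4) (1,2) (1,3) (1,4) (2,2) (2,3) (2,4)] -> total=9
Click 2 (3,5) count=3: revealed 1 new [(3,5)] -> total=10
Click 3 (4,2) count=1: revealed 1 new [(4,2)] -> total=11
Click 4 (3,0) count=3: revealed 1 new [(3,0)] -> total=12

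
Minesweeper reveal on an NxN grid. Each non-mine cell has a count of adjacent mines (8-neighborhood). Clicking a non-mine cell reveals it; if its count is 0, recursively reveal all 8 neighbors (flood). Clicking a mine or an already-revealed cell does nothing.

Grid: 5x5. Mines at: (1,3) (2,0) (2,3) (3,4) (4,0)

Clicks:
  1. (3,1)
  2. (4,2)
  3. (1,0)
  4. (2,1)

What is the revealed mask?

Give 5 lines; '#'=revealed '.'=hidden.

Answer: .....
#....
.#...
.###.
.###.

Derivation:
Click 1 (3,1) count=2: revealed 1 new [(3,1)] -> total=1
Click 2 (4,2) count=0: revealed 5 new [(3,2) (3,3) (4,1) (4,2) (4,3)] -> total=6
Click 3 (1,0) count=1: revealed 1 new [(1,0)] -> total=7
Click 4 (2,1) count=1: revealed 1 new [(2,1)] -> total=8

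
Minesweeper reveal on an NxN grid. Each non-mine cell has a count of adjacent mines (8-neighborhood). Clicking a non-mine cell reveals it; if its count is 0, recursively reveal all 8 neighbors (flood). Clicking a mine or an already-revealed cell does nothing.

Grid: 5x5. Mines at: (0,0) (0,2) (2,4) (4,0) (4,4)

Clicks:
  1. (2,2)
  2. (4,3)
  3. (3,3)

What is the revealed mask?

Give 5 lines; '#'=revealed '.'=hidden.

Click 1 (2,2) count=0: revealed 15 new [(1,0) (1,1) (1,2) (1,3) (2,0) (2,1) (2,2) (2,3) (3,0) (3,1) (3,2) (3,3) (4,1) (4,2) (4,3)] -> total=15
Click 2 (4,3) count=1: revealed 0 new [(none)] -> total=15
Click 3 (3,3) count=2: revealed 0 new [(none)] -> total=15

Answer: .....
####.
####.
####.
.###.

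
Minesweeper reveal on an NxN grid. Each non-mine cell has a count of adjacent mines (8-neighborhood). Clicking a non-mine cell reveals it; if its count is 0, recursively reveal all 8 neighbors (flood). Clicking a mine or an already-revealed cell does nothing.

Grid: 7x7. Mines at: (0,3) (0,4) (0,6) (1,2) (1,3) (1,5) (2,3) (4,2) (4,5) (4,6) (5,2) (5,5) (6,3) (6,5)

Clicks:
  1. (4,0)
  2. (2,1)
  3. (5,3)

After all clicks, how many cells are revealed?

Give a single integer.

Answer: 15

Derivation:
Click 1 (4,0) count=0: revealed 14 new [(0,0) (0,1) (1,0) (1,1) (2,0) (2,1) (3,0) (3,1) (4,0) (4,1) (5,0) (5,1) (6,0) (6,1)] -> total=14
Click 2 (2,1) count=1: revealed 0 new [(none)] -> total=14
Click 3 (5,3) count=3: revealed 1 new [(5,3)] -> total=15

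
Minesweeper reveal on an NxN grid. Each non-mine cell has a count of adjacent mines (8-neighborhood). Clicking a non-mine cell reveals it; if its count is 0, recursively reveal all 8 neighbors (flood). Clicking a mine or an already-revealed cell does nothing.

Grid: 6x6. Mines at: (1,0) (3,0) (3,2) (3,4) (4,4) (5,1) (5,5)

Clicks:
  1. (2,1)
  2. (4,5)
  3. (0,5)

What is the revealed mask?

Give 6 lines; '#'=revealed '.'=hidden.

Answer: .#####
.#####
.#####
......
.....#
......

Derivation:
Click 1 (2,1) count=3: revealed 1 new [(2,1)] -> total=1
Click 2 (4,5) count=3: revealed 1 new [(4,5)] -> total=2
Click 3 (0,5) count=0: revealed 14 new [(0,1) (0,2) (0,3) (0,4) (0,5) (1,1) (1,2) (1,3) (1,4) (1,5) (2,2) (2,3) (2,4) (2,5)] -> total=16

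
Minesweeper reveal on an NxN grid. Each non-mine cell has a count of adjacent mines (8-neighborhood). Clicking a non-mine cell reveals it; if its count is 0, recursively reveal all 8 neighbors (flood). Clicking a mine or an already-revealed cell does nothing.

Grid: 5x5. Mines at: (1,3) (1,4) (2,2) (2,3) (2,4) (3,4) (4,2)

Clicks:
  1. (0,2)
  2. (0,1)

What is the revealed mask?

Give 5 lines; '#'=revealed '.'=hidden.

Click 1 (0,2) count=1: revealed 1 new [(0,2)] -> total=1
Click 2 (0,1) count=0: revealed 11 new [(0,0) (0,1) (1,0) (1,1) (1,2) (2,0) (2,1) (3,0) (3,1) (4,0) (4,1)] -> total=12

Answer: ###..
###..
##...
##...
##...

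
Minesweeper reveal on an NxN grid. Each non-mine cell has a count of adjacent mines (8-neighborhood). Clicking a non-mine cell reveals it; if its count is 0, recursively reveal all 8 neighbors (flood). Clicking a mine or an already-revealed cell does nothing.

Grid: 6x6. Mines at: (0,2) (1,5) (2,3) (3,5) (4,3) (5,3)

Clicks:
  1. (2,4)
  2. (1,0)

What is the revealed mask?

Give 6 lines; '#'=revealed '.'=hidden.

Answer: ##....
###...
###.#.
###...
###...
###...

Derivation:
Click 1 (2,4) count=3: revealed 1 new [(2,4)] -> total=1
Click 2 (1,0) count=0: revealed 17 new [(0,0) (0,1) (1,0) (1,1) (1,2) (2,0) (2,1) (2,2) (3,0) (3,1) (3,2) (4,0) (4,1) (4,2) (5,0) (5,1) (5,2)] -> total=18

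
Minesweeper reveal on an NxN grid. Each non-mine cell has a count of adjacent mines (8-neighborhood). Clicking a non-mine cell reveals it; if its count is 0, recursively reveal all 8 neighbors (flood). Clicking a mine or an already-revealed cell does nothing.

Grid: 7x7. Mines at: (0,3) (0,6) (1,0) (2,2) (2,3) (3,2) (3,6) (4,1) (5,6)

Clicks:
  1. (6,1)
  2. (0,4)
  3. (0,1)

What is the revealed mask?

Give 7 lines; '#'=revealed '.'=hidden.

Answer: .#..#..
.......
.......
...###.
..####.
######.
######.

Derivation:
Click 1 (6,1) count=0: revealed 19 new [(3,3) (3,4) (3,5) (4,2) (4,3) (4,4) (4,5) (5,0) (5,1) (5,2) (5,3) (5,4) (5,5) (6,0) (6,1) (6,2) (6,3) (6,4) (6,5)] -> total=19
Click 2 (0,4) count=1: revealed 1 new [(0,4)] -> total=20
Click 3 (0,1) count=1: revealed 1 new [(0,1)] -> total=21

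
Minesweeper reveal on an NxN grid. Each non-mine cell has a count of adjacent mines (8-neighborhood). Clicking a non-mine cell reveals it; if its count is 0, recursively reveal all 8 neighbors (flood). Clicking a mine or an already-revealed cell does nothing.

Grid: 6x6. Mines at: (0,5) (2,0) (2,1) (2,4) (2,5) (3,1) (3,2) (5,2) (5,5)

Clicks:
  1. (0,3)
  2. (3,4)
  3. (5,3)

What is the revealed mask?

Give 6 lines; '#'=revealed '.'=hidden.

Answer: #####.
#####.
......
....#.
......
...#..

Derivation:
Click 1 (0,3) count=0: revealed 10 new [(0,0) (0,1) (0,2) (0,3) (0,4) (1,0) (1,1) (1,2) (1,3) (1,4)] -> total=10
Click 2 (3,4) count=2: revealed 1 new [(3,4)] -> total=11
Click 3 (5,3) count=1: revealed 1 new [(5,3)] -> total=12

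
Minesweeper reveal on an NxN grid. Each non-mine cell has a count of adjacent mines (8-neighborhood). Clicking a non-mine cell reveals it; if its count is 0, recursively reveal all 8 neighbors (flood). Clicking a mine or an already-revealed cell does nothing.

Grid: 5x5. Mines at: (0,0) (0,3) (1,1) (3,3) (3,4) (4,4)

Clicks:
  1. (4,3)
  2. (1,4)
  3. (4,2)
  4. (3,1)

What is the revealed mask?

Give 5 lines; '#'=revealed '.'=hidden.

Click 1 (4,3) count=3: revealed 1 new [(4,3)] -> total=1
Click 2 (1,4) count=1: revealed 1 new [(1,4)] -> total=2
Click 3 (4,2) count=1: revealed 1 new [(4,2)] -> total=3
Click 4 (3,1) count=0: revealed 8 new [(2,0) (2,1) (2,2) (3,0) (3,1) (3,2) (4,0) (4,1)] -> total=11

Answer: .....
....#
###..
###..
####.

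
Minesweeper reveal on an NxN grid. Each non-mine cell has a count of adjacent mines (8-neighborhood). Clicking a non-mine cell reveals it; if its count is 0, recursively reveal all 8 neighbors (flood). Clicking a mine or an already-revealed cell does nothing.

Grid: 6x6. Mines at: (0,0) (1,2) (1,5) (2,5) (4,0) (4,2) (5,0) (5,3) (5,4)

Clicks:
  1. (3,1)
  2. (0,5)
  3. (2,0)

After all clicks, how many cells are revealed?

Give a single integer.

Answer: 7

Derivation:
Click 1 (3,1) count=2: revealed 1 new [(3,1)] -> total=1
Click 2 (0,5) count=1: revealed 1 new [(0,5)] -> total=2
Click 3 (2,0) count=0: revealed 5 new [(1,0) (1,1) (2,0) (2,1) (3,0)] -> total=7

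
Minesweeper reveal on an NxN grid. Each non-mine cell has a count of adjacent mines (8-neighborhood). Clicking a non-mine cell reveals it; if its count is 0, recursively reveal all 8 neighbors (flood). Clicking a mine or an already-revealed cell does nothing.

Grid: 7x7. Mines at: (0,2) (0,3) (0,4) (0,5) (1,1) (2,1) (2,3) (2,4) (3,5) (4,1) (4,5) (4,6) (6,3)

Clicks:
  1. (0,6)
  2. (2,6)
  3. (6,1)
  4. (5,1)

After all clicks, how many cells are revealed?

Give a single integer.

Click 1 (0,6) count=1: revealed 1 new [(0,6)] -> total=1
Click 2 (2,6) count=1: revealed 1 new [(2,6)] -> total=2
Click 3 (6,1) count=0: revealed 6 new [(5,0) (5,1) (5,2) (6,0) (6,1) (6,2)] -> total=8
Click 4 (5,1) count=1: revealed 0 new [(none)] -> total=8

Answer: 8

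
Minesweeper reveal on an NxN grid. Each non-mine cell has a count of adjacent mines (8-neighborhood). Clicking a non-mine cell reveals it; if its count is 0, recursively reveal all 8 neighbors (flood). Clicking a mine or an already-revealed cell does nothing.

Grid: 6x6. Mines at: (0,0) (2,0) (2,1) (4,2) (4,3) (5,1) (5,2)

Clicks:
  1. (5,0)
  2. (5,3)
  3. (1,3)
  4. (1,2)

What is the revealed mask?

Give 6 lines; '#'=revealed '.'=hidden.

Click 1 (5,0) count=1: revealed 1 new [(5,0)] -> total=1
Click 2 (5,3) count=3: revealed 1 new [(5,3)] -> total=2
Click 3 (1,3) count=0: revealed 22 new [(0,1) (0,2) (0,3) (0,4) (0,5) (1,1) (1,2) (1,3) (1,4) (1,5) (2,2) (2,3) (2,4) (2,5) (3,2) (3,3) (3,4) (3,5) (4,4) (4,5) (5,4) (5,5)] -> total=24
Click 4 (1,2) count=1: revealed 0 new [(none)] -> total=24

Answer: .#####
.#####
..####
..####
....##
#..###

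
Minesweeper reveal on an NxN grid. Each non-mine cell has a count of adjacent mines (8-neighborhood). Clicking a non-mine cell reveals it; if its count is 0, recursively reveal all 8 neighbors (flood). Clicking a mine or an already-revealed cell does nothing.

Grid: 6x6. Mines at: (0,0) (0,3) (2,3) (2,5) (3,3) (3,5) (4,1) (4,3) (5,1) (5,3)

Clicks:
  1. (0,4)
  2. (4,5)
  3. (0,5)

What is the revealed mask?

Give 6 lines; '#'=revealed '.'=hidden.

Click 1 (0,4) count=1: revealed 1 new [(0,4)] -> total=1
Click 2 (4,5) count=1: revealed 1 new [(4,5)] -> total=2
Click 3 (0,5) count=0: revealed 3 new [(0,5) (1,4) (1,5)] -> total=5

Answer: ....##
....##
......
......
.....#
......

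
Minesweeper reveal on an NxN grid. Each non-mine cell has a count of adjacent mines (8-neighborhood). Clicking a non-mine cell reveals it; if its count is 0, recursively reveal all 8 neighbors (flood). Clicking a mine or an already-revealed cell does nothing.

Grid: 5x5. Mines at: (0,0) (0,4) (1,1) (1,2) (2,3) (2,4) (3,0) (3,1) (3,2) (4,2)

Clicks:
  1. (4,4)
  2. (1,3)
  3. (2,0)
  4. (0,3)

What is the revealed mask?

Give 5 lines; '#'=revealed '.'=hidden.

Click 1 (4,4) count=0: revealed 4 new [(3,3) (3,4) (4,3) (4,4)] -> total=4
Click 2 (1,3) count=4: revealed 1 new [(1,3)] -> total=5
Click 3 (2,0) count=3: revealed 1 new [(2,0)] -> total=6
Click 4 (0,3) count=2: revealed 1 new [(0,3)] -> total=7

Answer: ...#.
...#.
#....
...##
...##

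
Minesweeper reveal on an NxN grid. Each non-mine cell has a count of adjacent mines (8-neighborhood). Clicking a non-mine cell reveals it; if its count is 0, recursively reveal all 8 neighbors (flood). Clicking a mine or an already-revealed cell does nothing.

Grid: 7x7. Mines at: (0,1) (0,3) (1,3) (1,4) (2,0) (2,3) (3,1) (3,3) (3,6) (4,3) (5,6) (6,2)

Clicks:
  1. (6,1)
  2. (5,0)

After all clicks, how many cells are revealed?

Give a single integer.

Click 1 (6,1) count=1: revealed 1 new [(6,1)] -> total=1
Click 2 (5,0) count=0: revealed 5 new [(4,0) (4,1) (5,0) (5,1) (6,0)] -> total=6

Answer: 6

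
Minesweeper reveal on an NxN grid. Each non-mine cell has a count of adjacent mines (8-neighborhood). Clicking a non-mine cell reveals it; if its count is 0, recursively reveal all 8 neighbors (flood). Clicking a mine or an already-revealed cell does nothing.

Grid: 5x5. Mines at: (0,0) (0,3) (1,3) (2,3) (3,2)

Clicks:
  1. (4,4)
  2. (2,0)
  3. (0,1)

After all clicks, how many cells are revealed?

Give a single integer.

Answer: 13

Derivation:
Click 1 (4,4) count=0: revealed 4 new [(3,3) (3,4) (4,3) (4,4)] -> total=4
Click 2 (2,0) count=0: revealed 8 new [(1,0) (1,1) (2,0) (2,1) (3,0) (3,1) (4,0) (4,1)] -> total=12
Click 3 (0,1) count=1: revealed 1 new [(0,1)] -> total=13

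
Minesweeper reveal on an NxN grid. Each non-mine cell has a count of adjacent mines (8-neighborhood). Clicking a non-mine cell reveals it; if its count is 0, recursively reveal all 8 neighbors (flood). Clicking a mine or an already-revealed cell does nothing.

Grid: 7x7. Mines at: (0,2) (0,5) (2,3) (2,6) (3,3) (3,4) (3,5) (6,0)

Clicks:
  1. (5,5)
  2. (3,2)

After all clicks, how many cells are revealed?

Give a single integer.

Click 1 (5,5) count=0: revealed 31 new [(0,0) (0,1) (1,0) (1,1) (1,2) (2,0) (2,1) (2,2) (3,0) (3,1) (3,2) (4,0) (4,1) (4,2) (4,3) (4,4) (4,5) (4,6) (5,0) (5,1) (5,2) (5,3) (5,4) (5,5) (5,6) (6,1) (6,2) (6,3) (6,4) (6,5) (6,6)] -> total=31
Click 2 (3,2) count=2: revealed 0 new [(none)] -> total=31

Answer: 31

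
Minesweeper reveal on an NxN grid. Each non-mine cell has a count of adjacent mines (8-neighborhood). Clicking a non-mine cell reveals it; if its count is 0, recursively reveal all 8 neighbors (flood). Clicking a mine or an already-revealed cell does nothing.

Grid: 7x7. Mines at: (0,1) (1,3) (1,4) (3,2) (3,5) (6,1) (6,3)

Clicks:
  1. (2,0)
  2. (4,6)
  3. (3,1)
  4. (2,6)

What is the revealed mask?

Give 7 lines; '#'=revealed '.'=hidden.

Answer: .......
##.....
##....#
##.....
##....#
##.....
.......

Derivation:
Click 1 (2,0) count=0: revealed 10 new [(1,0) (1,1) (2,0) (2,1) (3,0) (3,1) (4,0) (4,1) (5,0) (5,1)] -> total=10
Click 2 (4,6) count=1: revealed 1 new [(4,6)] -> total=11
Click 3 (3,1) count=1: revealed 0 new [(none)] -> total=11
Click 4 (2,6) count=1: revealed 1 new [(2,6)] -> total=12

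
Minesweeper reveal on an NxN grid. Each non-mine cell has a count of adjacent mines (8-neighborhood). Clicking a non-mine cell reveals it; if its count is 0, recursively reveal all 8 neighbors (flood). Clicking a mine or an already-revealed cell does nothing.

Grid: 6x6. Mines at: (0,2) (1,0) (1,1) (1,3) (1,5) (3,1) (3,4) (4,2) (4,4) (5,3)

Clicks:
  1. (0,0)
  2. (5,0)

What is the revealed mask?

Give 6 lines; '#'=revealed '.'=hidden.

Answer: #.....
......
......
......
##....
##....

Derivation:
Click 1 (0,0) count=2: revealed 1 new [(0,0)] -> total=1
Click 2 (5,0) count=0: revealed 4 new [(4,0) (4,1) (5,0) (5,1)] -> total=5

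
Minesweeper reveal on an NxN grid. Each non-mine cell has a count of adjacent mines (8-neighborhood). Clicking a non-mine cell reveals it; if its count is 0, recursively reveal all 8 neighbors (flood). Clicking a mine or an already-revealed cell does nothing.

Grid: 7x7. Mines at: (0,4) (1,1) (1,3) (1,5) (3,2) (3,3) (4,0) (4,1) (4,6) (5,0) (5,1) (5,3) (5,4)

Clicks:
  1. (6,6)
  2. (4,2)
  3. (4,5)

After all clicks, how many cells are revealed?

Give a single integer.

Click 1 (6,6) count=0: revealed 4 new [(5,5) (5,6) (6,5) (6,6)] -> total=4
Click 2 (4,2) count=5: revealed 1 new [(4,2)] -> total=5
Click 3 (4,5) count=2: revealed 1 new [(4,5)] -> total=6

Answer: 6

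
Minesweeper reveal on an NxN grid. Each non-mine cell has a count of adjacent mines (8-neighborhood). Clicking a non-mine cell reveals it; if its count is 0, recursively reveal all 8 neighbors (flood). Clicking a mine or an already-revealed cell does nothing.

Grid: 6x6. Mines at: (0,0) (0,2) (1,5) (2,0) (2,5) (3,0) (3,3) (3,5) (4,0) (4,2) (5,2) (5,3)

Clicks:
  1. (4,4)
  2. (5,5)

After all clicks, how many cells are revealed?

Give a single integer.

Answer: 4

Derivation:
Click 1 (4,4) count=3: revealed 1 new [(4,4)] -> total=1
Click 2 (5,5) count=0: revealed 3 new [(4,5) (5,4) (5,5)] -> total=4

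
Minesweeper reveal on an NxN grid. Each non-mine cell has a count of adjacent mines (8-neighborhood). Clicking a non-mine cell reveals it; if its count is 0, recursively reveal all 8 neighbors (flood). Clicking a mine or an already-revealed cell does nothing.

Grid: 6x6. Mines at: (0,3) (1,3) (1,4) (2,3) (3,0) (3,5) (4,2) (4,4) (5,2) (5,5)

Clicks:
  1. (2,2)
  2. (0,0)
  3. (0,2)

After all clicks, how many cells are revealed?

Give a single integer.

Click 1 (2,2) count=2: revealed 1 new [(2,2)] -> total=1
Click 2 (0,0) count=0: revealed 8 new [(0,0) (0,1) (0,2) (1,0) (1,1) (1,2) (2,0) (2,1)] -> total=9
Click 3 (0,2) count=2: revealed 0 new [(none)] -> total=9

Answer: 9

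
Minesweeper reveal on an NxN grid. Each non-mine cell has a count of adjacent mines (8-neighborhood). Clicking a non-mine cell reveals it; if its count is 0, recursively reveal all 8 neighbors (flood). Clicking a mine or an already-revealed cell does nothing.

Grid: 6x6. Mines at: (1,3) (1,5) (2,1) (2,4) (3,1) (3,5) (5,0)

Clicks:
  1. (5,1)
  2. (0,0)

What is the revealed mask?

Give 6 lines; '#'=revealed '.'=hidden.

Click 1 (5,1) count=1: revealed 1 new [(5,1)] -> total=1
Click 2 (0,0) count=0: revealed 6 new [(0,0) (0,1) (0,2) (1,0) (1,1) (1,2)] -> total=7

Answer: ###...
###...
......
......
......
.#....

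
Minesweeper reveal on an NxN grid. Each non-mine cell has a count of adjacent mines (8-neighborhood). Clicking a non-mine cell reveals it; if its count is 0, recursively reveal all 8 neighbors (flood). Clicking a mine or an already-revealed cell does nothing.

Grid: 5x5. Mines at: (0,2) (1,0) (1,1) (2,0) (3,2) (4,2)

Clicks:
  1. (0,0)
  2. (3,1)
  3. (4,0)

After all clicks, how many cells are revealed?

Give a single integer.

Click 1 (0,0) count=2: revealed 1 new [(0,0)] -> total=1
Click 2 (3,1) count=3: revealed 1 new [(3,1)] -> total=2
Click 3 (4,0) count=0: revealed 3 new [(3,0) (4,0) (4,1)] -> total=5

Answer: 5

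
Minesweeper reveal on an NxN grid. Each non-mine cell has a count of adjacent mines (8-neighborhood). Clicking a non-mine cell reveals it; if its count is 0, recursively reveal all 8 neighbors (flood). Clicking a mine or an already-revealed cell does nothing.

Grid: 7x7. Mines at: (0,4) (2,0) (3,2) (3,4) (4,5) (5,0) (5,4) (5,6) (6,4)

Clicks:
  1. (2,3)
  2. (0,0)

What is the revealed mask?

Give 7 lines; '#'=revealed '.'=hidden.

Answer: ####...
####...
.###...
.......
.......
.......
.......

Derivation:
Click 1 (2,3) count=2: revealed 1 new [(2,3)] -> total=1
Click 2 (0,0) count=0: revealed 10 new [(0,0) (0,1) (0,2) (0,3) (1,0) (1,1) (1,2) (1,3) (2,1) (2,2)] -> total=11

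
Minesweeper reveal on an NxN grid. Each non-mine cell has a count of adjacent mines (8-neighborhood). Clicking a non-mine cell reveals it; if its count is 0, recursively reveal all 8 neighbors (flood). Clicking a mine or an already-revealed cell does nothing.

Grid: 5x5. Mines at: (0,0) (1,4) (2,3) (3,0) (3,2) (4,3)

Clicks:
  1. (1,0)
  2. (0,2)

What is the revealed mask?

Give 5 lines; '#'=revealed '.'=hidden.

Answer: .###.
####.
.....
.....
.....

Derivation:
Click 1 (1,0) count=1: revealed 1 new [(1,0)] -> total=1
Click 2 (0,2) count=0: revealed 6 new [(0,1) (0,2) (0,3) (1,1) (1,2) (1,3)] -> total=7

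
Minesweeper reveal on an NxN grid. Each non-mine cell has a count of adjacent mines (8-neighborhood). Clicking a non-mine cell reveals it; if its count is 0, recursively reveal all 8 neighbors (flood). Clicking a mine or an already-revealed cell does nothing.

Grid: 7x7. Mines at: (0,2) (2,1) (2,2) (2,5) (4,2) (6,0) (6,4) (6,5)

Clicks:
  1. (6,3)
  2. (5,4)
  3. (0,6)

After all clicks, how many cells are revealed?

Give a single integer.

Answer: 10

Derivation:
Click 1 (6,3) count=1: revealed 1 new [(6,3)] -> total=1
Click 2 (5,4) count=2: revealed 1 new [(5,4)] -> total=2
Click 3 (0,6) count=0: revealed 8 new [(0,3) (0,4) (0,5) (0,6) (1,3) (1,4) (1,5) (1,6)] -> total=10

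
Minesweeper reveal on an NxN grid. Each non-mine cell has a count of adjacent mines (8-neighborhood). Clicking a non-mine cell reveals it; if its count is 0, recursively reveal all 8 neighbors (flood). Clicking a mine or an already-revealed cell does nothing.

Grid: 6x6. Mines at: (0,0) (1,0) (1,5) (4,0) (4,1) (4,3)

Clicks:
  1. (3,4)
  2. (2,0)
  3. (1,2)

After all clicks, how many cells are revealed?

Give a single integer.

Answer: 17

Derivation:
Click 1 (3,4) count=1: revealed 1 new [(3,4)] -> total=1
Click 2 (2,0) count=1: revealed 1 new [(2,0)] -> total=2
Click 3 (1,2) count=0: revealed 15 new [(0,1) (0,2) (0,3) (0,4) (1,1) (1,2) (1,3) (1,4) (2,1) (2,2) (2,3) (2,4) (3,1) (3,2) (3,3)] -> total=17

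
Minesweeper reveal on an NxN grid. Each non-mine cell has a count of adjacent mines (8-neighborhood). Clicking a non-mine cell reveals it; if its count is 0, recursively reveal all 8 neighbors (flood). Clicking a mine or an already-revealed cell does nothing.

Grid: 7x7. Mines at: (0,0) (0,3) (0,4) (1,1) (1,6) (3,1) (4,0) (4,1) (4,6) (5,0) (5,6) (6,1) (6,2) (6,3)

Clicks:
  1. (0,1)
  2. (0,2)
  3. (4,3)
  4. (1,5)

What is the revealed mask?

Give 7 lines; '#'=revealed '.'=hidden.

Answer: .##....
..####.
..####.
..####.
..####.
..####.
.......

Derivation:
Click 1 (0,1) count=2: revealed 1 new [(0,1)] -> total=1
Click 2 (0,2) count=2: revealed 1 new [(0,2)] -> total=2
Click 3 (4,3) count=0: revealed 20 new [(1,2) (1,3) (1,4) (1,5) (2,2) (2,3) (2,4) (2,5) (3,2) (3,3) (3,4) (3,5) (4,2) (4,3) (4,4) (4,5) (5,2) (5,3) (5,4) (5,5)] -> total=22
Click 4 (1,5) count=2: revealed 0 new [(none)] -> total=22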